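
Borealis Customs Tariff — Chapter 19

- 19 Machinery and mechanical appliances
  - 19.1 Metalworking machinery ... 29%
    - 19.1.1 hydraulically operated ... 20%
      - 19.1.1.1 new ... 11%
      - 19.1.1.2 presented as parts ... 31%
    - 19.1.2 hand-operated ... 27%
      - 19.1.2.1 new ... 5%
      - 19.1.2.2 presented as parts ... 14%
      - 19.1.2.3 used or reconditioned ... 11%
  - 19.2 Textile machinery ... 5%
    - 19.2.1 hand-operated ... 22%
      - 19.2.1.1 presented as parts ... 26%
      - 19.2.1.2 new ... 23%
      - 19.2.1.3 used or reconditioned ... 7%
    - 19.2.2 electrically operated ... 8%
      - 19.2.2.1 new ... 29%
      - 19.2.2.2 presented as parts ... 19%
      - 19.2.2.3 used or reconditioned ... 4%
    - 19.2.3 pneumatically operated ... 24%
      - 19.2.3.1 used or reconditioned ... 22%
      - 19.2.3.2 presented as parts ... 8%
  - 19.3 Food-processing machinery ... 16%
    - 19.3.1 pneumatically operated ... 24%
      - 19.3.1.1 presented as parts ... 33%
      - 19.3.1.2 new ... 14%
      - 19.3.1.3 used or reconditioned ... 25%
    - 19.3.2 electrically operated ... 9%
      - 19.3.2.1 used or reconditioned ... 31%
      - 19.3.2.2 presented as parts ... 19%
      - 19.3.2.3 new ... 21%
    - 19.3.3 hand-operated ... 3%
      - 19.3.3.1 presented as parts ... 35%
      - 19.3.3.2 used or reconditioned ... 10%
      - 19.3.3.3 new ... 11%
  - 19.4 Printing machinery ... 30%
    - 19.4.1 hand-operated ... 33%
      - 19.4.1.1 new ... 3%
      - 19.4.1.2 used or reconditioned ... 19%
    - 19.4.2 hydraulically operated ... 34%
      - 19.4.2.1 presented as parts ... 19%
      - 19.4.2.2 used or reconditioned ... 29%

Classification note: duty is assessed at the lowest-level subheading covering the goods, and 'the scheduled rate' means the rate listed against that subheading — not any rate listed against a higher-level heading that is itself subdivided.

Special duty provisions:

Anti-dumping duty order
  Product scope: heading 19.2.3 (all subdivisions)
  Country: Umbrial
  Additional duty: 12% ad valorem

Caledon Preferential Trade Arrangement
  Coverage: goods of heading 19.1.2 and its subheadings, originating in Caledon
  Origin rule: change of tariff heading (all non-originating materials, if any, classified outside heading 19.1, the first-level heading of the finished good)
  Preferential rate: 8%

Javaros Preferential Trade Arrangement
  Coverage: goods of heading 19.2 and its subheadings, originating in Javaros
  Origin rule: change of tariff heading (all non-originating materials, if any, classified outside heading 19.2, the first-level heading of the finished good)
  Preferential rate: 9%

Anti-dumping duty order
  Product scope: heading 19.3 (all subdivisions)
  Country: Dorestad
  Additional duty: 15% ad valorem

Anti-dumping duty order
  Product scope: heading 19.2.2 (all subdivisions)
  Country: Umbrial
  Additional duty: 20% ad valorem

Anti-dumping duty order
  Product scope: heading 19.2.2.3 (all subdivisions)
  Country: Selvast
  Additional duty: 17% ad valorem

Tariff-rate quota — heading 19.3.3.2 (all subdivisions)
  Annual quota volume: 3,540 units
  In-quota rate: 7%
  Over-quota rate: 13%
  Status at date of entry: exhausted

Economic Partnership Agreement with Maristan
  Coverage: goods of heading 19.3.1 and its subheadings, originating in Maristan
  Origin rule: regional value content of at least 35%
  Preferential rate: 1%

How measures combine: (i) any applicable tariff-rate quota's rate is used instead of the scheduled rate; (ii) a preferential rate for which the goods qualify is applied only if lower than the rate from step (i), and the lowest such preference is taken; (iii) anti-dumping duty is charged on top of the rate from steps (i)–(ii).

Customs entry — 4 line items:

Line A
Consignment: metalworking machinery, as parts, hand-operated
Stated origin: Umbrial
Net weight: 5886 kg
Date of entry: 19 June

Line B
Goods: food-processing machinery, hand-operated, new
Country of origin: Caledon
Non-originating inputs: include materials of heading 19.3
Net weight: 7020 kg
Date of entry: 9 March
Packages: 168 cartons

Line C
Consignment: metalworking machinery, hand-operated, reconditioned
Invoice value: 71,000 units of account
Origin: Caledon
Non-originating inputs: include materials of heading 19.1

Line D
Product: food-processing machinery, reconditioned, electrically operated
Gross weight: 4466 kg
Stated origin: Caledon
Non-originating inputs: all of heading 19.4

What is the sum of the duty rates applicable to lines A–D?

67%

Line A: metalworking → 19.1; hand-operated → 19.1.2; as parts → 19.1.2.2. Scheduled 14%. No special measure applies. → 14%.
Line B: food-processing → 19.3; hand-operated → 19.3.3; new → 19.3.3.3. Scheduled 11%. Caledon agreement on 19.1.2: 19.3.3.3 not covered. → 11%.
Line C: metalworking → 19.1; hand-operated → 19.1.2; reconditioned → 19.1.2.3. Scheduled 11%. Caledon agreement on 19.1.2: CTH not met. → 11%.
Line D: food-processing → 19.3; electrically operated → 19.3.2; reconditioned → 19.3.2.1. Scheduled 31%. Caledon agreement on 19.1.2: 19.3.2.1 not covered. → 31%.
Sum: 14% + 11% + 11% + 31% = 67%.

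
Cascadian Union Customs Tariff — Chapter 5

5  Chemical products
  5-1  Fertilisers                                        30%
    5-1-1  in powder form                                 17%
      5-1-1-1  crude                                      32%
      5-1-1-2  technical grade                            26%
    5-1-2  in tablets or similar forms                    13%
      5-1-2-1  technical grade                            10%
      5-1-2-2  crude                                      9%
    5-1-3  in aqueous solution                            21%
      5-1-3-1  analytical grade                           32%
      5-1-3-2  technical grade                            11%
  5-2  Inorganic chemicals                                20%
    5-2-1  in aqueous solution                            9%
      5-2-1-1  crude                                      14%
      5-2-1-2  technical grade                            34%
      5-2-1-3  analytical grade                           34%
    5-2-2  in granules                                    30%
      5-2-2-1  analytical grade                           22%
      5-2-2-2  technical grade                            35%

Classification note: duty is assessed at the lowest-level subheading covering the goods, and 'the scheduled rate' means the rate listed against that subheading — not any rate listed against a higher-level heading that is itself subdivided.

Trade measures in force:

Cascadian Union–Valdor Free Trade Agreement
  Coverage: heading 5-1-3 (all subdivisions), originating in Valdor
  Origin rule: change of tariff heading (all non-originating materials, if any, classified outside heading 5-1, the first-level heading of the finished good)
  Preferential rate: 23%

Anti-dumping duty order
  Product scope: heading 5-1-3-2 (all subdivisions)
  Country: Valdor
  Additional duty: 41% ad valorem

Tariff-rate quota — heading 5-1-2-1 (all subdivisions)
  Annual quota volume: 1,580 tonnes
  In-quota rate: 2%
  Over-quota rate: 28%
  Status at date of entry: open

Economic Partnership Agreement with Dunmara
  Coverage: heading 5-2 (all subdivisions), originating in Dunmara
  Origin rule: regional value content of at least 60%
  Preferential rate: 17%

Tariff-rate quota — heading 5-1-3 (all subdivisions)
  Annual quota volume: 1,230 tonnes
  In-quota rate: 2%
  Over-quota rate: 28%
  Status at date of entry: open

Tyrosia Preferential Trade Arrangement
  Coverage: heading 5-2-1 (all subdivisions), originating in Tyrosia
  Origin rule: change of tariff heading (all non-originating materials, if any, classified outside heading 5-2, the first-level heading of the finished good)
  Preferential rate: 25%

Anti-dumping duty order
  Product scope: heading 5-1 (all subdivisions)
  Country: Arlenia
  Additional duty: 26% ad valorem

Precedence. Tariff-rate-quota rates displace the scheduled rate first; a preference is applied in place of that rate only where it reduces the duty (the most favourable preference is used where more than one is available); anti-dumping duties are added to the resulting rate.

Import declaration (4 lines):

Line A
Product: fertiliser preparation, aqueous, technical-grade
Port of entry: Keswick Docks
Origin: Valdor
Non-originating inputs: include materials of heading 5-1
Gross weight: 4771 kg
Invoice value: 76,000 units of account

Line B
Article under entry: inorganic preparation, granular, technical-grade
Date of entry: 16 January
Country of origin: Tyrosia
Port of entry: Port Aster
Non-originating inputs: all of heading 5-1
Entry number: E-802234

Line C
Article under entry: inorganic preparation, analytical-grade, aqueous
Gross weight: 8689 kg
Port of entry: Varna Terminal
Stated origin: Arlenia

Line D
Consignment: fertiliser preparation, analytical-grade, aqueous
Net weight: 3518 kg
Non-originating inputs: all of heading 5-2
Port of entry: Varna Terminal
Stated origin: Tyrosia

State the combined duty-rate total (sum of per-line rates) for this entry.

114%

Line A: fertiliser → 5-1; aqueous → 5-1-3; technical-grade → 5-1-3-2. Scheduled 11%. quota on 5-1-3 open → in-quota 2%; Valdor agreement on 5-1-3: CTH not met; anti-dumping (Valdor, 5-1-3-2): +41%; total 2% + 41% = 43%. → 43%.
Line B: inorganic → 5-2; granular → 5-2-2; technical-grade → 5-2-2-2. Scheduled 35%. Tyrosia agreement on 5-2-1: 5-2-2-2 not covered. → 35%.
Line C: inorganic → 5-2; aqueous → 5-2-1; analytical-grade → 5-2-1-3. Scheduled 34%. No special measure applies. → 34%.
Line D: fertiliser → 5-1; aqueous → 5-1-3; analytical-grade → 5-1-3-1. Scheduled 32%. quota on 5-1-3 open → in-quota 2%; Tyrosia agreement on 5-2-1: 5-1-3-1 not covered. → 2%.
Sum: 43% + 35% + 34% + 2% = 114%.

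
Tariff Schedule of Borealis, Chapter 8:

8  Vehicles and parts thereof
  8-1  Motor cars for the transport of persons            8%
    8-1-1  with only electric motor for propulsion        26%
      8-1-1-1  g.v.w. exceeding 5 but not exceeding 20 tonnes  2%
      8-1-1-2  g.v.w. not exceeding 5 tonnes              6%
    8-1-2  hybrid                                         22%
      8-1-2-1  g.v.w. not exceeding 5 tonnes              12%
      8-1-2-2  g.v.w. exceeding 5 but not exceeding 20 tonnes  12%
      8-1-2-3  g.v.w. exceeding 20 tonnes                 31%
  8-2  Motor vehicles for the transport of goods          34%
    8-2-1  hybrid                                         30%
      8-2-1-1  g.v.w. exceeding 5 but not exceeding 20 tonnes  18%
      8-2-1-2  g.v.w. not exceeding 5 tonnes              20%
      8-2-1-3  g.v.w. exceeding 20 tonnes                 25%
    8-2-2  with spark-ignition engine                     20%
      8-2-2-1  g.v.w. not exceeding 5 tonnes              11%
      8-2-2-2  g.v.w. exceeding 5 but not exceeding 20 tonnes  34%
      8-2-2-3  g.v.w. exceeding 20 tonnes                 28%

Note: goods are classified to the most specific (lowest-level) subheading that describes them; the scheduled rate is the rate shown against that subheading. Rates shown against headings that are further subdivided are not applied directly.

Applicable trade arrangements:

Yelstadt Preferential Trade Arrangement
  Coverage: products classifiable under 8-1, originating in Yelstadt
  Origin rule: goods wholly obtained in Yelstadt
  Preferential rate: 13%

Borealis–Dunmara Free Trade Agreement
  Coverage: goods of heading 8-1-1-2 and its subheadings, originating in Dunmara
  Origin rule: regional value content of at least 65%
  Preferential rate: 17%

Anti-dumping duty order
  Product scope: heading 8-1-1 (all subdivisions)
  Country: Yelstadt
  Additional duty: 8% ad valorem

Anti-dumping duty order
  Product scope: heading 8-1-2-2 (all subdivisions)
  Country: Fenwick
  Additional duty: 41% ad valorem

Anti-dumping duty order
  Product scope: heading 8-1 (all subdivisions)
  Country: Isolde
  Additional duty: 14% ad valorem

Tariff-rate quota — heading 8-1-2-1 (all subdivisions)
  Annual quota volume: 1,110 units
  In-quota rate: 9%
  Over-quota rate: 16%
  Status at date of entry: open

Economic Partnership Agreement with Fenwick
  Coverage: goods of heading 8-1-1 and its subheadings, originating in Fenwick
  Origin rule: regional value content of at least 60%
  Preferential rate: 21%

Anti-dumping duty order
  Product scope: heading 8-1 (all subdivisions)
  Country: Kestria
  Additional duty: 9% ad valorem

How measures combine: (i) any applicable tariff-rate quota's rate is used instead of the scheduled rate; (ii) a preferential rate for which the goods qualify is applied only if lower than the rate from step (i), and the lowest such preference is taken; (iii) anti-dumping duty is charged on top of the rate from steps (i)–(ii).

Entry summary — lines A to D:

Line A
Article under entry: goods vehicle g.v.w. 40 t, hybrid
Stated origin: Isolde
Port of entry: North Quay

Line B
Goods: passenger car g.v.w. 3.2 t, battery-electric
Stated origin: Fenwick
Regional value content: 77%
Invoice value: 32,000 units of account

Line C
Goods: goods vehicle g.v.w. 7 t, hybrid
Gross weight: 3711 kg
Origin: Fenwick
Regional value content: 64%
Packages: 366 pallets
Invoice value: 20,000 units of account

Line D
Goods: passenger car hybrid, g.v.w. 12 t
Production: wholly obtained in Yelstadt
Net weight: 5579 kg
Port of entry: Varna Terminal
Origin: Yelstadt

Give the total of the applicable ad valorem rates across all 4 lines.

Line A: goods vehicle → 8-2; hybrid → 8-2-1; g.v.w. 40 t → 8-2-1-3. Scheduled 25%. No special measure applies. → 25%.
Line B: passenger car → 8-1; battery-electric → 8-1-1; g.v.w. 3.2 t → 8-1-1-2. Scheduled 6%. Fenwick agreement on 8-1-1: RVC ≥ 60% → 21% available; preference 21% not lower than 6% → no reduction. → 6%.
Line C: goods vehicle → 8-2; hybrid → 8-2-1; g.v.w. 7 t → 8-2-1-1. Scheduled 18%. Fenwick agreement on 8-1-1: 8-2-1-1 not covered. → 18%.
Line D: passenger car → 8-1; hybrid → 8-1-2; g.v.w. 12 t → 8-1-2-2. Scheduled 12%. Yelstadt agreement on 8-1: wholly obtained → 13% available; preference 13% not lower than 12% → no reduction. → 12%.
Sum: 25% + 6% + 18% + 12% = 61%.

61%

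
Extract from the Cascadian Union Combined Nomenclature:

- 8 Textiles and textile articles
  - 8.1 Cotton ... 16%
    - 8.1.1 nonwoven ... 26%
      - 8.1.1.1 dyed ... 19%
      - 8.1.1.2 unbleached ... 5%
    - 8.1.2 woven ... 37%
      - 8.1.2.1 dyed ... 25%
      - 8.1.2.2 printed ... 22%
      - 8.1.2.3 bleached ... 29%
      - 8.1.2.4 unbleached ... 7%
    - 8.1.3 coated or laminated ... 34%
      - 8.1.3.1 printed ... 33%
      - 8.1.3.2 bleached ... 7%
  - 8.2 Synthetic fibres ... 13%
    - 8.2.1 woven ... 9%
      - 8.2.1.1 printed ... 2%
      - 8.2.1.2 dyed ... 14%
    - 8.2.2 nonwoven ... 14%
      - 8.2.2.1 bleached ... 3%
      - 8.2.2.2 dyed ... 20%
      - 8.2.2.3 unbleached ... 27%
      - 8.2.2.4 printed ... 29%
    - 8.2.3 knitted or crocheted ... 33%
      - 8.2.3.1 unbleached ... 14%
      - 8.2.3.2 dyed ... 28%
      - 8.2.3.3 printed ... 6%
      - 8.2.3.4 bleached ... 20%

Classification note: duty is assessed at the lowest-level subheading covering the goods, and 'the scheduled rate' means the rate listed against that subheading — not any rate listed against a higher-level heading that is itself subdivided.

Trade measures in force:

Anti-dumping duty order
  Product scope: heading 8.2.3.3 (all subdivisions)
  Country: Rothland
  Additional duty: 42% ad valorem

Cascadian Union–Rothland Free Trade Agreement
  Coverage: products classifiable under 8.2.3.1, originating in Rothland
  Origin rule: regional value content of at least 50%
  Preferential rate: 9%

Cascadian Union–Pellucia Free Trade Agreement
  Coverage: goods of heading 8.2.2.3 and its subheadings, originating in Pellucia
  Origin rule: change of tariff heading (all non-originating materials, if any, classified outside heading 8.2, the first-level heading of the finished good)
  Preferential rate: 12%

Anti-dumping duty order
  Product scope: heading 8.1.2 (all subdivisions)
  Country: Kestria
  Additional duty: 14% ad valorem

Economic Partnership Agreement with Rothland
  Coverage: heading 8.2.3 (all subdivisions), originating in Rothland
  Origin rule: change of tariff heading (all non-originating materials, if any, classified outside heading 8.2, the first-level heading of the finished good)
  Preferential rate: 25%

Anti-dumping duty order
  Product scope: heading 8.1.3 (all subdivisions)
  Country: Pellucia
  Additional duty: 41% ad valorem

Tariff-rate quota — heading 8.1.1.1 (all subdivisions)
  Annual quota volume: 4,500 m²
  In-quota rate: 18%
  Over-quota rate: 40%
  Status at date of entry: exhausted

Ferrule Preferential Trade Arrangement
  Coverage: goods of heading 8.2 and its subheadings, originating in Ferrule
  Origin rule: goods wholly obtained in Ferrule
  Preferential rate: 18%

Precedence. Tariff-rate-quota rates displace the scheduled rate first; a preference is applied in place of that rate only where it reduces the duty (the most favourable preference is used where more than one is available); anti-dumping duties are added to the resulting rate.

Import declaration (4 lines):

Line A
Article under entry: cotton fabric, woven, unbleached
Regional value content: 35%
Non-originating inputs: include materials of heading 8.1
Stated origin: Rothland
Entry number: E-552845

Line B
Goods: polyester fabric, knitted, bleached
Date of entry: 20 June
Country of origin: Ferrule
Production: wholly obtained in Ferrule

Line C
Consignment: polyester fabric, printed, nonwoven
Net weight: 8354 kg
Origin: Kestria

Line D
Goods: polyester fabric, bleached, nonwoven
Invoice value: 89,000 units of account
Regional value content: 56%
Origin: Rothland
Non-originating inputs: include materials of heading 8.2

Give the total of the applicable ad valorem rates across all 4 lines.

Line A: cotton → 8.1; woven → 8.1.2; unbleached → 8.1.2.4. Scheduled 7%. Rothland agreement on 8.2.3.1: 8.1.2.4 not covered; Rothland agreement on 8.2.3: 8.1.2.4 not covered. → 7%.
Line B: polyester → 8.2; knitted → 8.2.3; bleached → 8.2.3.4. Scheduled 20%. Ferrule agreement on 8.2: wholly obtained → 18% available; preferential 18%. → 18%.
Line C: polyester → 8.2; nonwoven → 8.2.2; printed → 8.2.2.4. Scheduled 29%. No special measure applies. → 29%.
Line D: polyester → 8.2; nonwoven → 8.2.2; bleached → 8.2.2.1. Scheduled 3%. Rothland agreement on 8.2.3.1: 8.2.2.1 not covered; Rothland agreement on 8.2.3: 8.2.2.1 not covered. → 3%.
Sum: 7% + 18% + 29% + 3% = 57%.

57%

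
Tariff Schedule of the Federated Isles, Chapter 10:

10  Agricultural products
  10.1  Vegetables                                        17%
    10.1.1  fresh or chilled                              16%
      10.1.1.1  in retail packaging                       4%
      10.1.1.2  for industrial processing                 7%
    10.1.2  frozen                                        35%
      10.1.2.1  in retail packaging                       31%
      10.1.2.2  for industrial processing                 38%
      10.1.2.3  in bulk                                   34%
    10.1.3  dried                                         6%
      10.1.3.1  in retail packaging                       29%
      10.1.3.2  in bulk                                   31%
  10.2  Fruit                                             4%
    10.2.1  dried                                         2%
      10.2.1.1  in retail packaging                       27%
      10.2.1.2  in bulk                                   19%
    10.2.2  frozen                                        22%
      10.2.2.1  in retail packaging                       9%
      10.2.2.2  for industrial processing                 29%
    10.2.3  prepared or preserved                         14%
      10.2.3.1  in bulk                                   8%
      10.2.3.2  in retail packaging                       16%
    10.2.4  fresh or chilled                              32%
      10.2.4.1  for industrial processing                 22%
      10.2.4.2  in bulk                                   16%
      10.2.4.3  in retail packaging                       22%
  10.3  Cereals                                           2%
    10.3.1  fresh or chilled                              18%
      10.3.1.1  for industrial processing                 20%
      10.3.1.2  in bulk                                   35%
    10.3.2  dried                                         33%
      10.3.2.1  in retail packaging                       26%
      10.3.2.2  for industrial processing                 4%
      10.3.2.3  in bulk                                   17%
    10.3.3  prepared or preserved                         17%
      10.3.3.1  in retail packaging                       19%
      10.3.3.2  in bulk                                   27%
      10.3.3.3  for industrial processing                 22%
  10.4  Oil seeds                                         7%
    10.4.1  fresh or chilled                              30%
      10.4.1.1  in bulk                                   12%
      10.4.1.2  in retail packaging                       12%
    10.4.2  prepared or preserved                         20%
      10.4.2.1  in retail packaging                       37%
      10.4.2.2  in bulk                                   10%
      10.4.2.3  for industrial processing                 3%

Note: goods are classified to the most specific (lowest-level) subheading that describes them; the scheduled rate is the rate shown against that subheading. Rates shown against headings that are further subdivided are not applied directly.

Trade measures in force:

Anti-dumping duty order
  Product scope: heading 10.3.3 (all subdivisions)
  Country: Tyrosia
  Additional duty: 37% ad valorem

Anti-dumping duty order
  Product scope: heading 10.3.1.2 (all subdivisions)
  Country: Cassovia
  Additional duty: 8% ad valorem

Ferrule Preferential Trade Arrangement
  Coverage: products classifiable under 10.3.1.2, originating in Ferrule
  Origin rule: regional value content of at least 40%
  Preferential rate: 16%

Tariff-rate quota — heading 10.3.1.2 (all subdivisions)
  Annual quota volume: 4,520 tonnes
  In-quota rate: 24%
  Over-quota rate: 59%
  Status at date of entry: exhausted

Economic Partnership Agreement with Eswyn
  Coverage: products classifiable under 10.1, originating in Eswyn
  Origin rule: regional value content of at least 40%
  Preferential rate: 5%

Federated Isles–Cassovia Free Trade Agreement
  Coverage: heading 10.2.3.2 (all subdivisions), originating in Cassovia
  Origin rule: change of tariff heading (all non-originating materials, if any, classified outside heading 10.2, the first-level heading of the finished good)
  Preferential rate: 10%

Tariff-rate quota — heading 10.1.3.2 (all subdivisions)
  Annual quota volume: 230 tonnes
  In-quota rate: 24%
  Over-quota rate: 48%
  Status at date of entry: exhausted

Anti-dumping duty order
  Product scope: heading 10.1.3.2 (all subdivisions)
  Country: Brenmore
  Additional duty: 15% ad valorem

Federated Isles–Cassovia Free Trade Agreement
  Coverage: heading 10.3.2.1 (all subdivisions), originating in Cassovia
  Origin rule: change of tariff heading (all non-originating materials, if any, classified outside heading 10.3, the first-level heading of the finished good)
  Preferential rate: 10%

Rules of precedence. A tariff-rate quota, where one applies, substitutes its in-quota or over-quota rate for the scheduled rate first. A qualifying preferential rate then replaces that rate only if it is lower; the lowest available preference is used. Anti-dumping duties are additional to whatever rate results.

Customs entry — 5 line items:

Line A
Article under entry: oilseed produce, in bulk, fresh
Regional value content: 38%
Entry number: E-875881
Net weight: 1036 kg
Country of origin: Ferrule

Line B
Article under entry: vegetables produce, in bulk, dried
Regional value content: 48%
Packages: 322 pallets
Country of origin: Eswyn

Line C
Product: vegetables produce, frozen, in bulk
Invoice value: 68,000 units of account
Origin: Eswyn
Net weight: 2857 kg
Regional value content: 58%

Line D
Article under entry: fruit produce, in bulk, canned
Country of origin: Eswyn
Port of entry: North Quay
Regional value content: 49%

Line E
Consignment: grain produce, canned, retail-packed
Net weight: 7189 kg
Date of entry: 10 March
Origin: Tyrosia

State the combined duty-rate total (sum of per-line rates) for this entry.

86%

Line A: oilseed → 10.4; fresh → 10.4.1; in bulk → 10.4.1.1. Scheduled 12%. Ferrule agreement on 10.3.1.2: 10.4.1.1 not covered. → 12%.
Line B: vegetables → 10.1; dried → 10.1.3; in bulk → 10.1.3.2. Scheduled 31%. quota on 10.1.3.2 exhausted → over-quota 48%; Eswyn agreement on 10.1: RVC ≥ 40% → 5% available; preferential 5%. → 5%.
Line C: vegetables → 10.1; frozen → 10.1.2; in bulk → 10.1.2.3. Scheduled 34%. Eswyn agreement on 10.1: RVC ≥ 40% → 5% available; preferential 5%. → 5%.
Line D: fruit → 10.2; canned → 10.2.3; in bulk → 10.2.3.1. Scheduled 8%. Eswyn agreement on 10.1: 10.2.3.1 not covered. → 8%.
Line E: grain → 10.3; canned → 10.3.3; retail-packed → 10.3.3.1. Scheduled 19%. anti-dumping (Tyrosia, 10.3.3): +37%; total 19% + 37% = 56%. → 56%.
Sum: 12% + 5% + 5% + 8% + 56% = 86%.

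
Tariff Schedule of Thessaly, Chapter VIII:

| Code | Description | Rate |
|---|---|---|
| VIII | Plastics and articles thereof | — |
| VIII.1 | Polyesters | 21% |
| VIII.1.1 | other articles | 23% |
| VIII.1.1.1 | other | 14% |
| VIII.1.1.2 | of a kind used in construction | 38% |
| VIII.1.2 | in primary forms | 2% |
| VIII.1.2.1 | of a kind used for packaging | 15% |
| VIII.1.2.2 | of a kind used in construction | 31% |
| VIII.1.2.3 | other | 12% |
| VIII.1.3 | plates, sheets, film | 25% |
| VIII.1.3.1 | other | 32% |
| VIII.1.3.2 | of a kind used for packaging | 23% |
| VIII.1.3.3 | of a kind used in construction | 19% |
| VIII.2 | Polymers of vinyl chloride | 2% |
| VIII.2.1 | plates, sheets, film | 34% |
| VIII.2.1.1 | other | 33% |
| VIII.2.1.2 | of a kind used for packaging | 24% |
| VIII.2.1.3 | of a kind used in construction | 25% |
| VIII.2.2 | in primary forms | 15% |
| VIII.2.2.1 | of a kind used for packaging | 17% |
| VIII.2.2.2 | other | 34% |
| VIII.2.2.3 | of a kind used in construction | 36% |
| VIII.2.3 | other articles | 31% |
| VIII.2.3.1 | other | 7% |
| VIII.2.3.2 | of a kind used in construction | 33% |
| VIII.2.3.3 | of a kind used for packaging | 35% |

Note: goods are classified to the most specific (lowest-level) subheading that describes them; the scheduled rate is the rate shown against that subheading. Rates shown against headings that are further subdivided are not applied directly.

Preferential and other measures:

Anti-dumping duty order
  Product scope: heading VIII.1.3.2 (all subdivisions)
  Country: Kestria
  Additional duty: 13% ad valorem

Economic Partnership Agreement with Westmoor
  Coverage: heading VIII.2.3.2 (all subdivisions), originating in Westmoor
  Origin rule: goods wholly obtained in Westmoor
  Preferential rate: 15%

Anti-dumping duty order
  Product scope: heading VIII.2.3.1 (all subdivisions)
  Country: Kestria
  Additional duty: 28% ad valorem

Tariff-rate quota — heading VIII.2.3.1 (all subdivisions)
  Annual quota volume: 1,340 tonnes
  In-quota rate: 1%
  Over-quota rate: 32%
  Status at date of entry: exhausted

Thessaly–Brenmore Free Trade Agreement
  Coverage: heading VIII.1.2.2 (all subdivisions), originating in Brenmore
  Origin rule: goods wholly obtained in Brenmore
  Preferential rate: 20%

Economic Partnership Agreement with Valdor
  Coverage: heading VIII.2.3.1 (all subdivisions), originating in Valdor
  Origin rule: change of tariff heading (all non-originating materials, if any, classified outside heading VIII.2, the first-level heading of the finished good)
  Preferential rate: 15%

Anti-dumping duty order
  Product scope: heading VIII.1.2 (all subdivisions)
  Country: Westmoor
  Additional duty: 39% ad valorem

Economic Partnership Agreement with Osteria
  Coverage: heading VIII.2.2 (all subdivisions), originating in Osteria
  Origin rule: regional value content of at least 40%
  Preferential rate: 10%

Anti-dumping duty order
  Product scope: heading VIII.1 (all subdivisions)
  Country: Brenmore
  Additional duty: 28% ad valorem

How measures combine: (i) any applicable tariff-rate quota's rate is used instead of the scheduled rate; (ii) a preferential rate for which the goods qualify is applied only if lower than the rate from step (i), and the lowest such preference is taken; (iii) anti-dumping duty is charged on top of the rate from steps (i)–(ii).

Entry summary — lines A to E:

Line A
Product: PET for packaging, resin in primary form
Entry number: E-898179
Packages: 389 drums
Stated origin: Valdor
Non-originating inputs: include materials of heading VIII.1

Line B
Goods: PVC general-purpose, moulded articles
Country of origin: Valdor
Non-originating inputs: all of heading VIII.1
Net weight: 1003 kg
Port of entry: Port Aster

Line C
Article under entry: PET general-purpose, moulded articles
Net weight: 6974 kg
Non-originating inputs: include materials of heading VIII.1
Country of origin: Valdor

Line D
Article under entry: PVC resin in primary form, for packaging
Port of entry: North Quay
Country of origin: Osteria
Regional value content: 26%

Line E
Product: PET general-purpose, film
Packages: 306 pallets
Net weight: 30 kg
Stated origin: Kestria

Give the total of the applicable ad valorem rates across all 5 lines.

93%

Line A: PET → VIII.1; resin in primary form → VIII.1.2; for packaging → VIII.1.2.1. Scheduled 15%. Valdor agreement on VIII.2.3.1: VIII.1.2.1 not covered. → 15%.
Line B: PVC → VIII.2; moulded articles → VIII.2.3; general-purpose → VIII.2.3.1. Scheduled 7%. quota on VIII.2.3.1 exhausted → over-quota 32%; Valdor agreement on VIII.2.3.1: CTH met → 15% available; preferential 15%. → 15%.
Line C: PET → VIII.1; moulded articles → VIII.1.1; general-purpose → VIII.1.1.1. Scheduled 14%. Valdor agreement on VIII.2.3.1: VIII.1.1.1 not covered. → 14%.
Line D: PVC → VIII.2; resin in primary form → VIII.2.2; for packaging → VIII.2.2.1. Scheduled 17%. Osteria agreement on VIII.2.2: RVC < 40%. → 17%.
Line E: PET → VIII.1; film → VIII.1.3; general-purpose → VIII.1.3.1. Scheduled 32%. No special measure applies. → 32%.
Sum: 15% + 15% + 14% + 17% + 32% = 93%.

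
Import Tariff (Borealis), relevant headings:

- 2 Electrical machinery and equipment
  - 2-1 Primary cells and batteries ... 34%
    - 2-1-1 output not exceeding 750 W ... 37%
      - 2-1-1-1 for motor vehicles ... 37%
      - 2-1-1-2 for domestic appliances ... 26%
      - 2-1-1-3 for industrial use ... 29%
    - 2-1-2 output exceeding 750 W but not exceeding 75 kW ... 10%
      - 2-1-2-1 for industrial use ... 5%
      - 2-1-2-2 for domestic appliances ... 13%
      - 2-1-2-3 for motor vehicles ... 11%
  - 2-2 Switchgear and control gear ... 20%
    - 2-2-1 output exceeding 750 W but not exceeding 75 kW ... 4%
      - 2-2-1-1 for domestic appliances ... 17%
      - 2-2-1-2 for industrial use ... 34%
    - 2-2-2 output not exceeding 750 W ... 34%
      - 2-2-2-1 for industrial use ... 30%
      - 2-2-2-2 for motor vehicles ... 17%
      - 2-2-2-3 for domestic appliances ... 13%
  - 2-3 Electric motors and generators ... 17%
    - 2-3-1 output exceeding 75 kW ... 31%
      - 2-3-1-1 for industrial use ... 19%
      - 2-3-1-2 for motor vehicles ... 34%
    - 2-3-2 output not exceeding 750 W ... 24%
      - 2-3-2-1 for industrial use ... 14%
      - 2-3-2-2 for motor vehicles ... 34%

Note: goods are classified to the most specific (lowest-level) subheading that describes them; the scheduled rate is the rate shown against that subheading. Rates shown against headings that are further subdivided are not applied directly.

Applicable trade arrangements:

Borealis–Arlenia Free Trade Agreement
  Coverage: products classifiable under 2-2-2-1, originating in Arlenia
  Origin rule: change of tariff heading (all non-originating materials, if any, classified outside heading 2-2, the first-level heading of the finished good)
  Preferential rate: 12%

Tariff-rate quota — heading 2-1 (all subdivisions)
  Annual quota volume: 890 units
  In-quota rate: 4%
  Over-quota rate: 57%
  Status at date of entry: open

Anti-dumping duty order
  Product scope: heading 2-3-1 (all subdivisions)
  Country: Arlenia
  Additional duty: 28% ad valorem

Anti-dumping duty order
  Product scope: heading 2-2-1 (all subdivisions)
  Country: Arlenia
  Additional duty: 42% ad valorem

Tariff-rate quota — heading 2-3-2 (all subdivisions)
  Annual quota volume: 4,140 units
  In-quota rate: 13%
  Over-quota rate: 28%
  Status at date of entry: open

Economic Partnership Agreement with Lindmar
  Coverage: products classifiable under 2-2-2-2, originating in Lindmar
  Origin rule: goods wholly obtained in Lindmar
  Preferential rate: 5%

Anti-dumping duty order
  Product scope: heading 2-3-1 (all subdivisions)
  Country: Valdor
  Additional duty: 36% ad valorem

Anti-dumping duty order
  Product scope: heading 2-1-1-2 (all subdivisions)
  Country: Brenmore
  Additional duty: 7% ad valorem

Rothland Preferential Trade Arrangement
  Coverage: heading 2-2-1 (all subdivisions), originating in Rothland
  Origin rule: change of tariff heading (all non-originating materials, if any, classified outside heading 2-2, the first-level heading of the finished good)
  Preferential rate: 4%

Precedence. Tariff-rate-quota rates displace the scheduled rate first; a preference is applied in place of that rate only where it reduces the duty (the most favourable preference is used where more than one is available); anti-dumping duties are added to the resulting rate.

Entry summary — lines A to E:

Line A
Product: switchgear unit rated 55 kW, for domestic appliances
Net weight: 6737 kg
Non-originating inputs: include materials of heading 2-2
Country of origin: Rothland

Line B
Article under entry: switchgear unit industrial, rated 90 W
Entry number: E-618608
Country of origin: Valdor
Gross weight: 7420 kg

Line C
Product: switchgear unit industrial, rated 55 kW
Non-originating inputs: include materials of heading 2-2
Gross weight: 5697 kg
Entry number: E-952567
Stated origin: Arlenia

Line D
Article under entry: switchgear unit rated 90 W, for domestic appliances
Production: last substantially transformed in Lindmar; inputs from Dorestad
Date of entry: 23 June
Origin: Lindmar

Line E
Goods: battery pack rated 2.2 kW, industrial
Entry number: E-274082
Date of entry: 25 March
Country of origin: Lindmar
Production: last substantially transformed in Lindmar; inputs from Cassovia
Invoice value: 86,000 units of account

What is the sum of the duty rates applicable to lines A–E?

Line A: switchgear unit → 2-2; rated 55 kW → 2-2-1; for domestic appliances → 2-2-1-1. Scheduled 17%. Rothland agreement on 2-2-1: CTH not met. → 17%.
Line B: switchgear unit → 2-2; rated 90 W → 2-2-2; industrial → 2-2-2-1. Scheduled 30%. No special measure applies. → 30%.
Line C: switchgear unit → 2-2; rated 55 kW → 2-2-1; industrial → 2-2-1-2. Scheduled 34%. Arlenia agreement on 2-2-2-1: 2-2-1-2 not covered; anti-dumping (Arlenia, 2-2-1): +42%; total 34% + 42% = 76%. → 76%.
Line D: switchgear unit → 2-2; rated 90 W → 2-2-2; for domestic appliances → 2-2-2-3. Scheduled 13%. Lindmar agreement on 2-2-2-2: 2-2-2-3 not covered. → 13%.
Line E: battery pack → 2-1; rated 2.2 kW → 2-1-2; industrial → 2-1-2-1. Scheduled 5%. quota on 2-1 open → in-quota 4%; Lindmar agreement on 2-2-2-2: 2-1-2-1 not covered. → 4%.
Sum: 17% + 30% + 76% + 13% + 4% = 140%.

140%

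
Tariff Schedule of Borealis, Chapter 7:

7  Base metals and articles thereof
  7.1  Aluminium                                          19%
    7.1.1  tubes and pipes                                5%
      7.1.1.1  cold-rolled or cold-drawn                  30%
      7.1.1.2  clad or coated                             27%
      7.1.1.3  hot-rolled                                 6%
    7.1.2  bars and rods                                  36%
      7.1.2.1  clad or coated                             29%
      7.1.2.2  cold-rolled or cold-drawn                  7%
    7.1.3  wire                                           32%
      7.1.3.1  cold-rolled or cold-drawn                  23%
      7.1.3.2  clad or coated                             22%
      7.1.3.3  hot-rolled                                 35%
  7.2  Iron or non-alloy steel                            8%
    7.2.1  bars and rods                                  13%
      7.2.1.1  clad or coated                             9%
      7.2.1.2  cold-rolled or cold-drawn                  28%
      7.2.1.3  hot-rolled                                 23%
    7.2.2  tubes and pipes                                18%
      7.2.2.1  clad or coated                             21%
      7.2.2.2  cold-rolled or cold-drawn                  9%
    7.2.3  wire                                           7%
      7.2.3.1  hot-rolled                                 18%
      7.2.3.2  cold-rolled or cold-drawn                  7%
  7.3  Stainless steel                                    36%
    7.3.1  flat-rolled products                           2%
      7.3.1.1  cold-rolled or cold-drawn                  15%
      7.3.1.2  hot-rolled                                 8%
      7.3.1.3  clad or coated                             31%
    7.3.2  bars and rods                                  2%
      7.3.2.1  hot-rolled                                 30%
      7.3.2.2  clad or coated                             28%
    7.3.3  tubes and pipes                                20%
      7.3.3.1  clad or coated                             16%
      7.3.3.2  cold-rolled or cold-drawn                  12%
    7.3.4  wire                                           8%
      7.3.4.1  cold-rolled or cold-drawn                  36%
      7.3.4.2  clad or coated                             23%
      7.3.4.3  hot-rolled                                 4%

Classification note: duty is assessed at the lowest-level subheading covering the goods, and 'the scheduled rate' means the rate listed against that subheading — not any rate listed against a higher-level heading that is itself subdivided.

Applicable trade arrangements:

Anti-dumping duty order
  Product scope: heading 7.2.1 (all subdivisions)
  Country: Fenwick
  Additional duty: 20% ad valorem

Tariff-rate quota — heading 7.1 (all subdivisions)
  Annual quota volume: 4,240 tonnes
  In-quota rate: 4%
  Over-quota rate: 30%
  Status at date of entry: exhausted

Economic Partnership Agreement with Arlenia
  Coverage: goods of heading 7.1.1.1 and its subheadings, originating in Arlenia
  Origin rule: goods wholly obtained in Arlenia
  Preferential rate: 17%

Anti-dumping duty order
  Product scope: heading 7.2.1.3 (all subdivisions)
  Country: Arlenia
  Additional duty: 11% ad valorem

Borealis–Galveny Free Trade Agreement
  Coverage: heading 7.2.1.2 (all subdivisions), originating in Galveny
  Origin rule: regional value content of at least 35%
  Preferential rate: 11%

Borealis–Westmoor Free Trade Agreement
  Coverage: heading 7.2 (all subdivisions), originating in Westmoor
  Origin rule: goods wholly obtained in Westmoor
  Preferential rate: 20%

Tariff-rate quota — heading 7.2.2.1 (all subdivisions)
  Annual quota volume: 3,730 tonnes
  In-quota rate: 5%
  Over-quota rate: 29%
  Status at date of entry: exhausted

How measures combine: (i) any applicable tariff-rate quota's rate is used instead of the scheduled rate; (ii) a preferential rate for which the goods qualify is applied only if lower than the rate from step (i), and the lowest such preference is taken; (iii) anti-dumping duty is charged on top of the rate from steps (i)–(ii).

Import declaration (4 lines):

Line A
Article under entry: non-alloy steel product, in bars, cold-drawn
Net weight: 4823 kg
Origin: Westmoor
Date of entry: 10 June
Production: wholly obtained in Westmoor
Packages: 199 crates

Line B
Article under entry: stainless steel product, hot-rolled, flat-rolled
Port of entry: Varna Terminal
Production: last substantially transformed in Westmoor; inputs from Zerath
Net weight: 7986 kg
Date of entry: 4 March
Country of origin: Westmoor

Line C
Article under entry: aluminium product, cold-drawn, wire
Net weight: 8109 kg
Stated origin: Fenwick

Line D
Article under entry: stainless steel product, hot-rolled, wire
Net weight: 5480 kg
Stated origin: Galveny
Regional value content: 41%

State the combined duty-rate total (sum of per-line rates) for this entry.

Line A: non-alloy steel → 7.2; in bars → 7.2.1; cold-drawn → 7.2.1.2. Scheduled 28%. Westmoor agreement on 7.2: wholly obtained → 20% available; preferential 20%. → 20%.
Line B: stainless steel → 7.3; flat-rolled → 7.3.1; hot-rolled → 7.3.1.2. Scheduled 8%. Westmoor agreement on 7.2: 7.3.1.2 not covered. → 8%.
Line C: aluminium → 7.1; wire → 7.1.3; cold-drawn → 7.1.3.1. Scheduled 23%. quota on 7.1 exhausted → over-quota 30%. → 30%.
Line D: stainless steel → 7.3; wire → 7.3.4; hot-rolled → 7.3.4.3. Scheduled 4%. Galveny agreement on 7.2.1.2: 7.3.4.3 not covered. → 4%.
Sum: 20% + 8% + 30% + 4% = 62%.

62%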